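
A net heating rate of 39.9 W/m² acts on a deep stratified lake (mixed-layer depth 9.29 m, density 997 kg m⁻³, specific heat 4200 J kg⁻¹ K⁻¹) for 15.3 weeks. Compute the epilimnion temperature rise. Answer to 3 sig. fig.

9.49 K

Areal heat capacity C = ρ c_p D = 997 × 4200 × 9.29 = 3.89×10^7 J m⁻² K⁻¹.
Net heat input Q = F Δt = 39.9 × (15.3 weeks × 6.048×10^5 s/week) = 3.69×10^8 J/m².
ΔT = Q / C = 3.69×10^8 / 3.89×10^7 = 9.49 K.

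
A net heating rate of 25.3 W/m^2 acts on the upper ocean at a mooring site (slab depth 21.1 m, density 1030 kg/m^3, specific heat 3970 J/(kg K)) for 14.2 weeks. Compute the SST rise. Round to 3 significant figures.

2.52 K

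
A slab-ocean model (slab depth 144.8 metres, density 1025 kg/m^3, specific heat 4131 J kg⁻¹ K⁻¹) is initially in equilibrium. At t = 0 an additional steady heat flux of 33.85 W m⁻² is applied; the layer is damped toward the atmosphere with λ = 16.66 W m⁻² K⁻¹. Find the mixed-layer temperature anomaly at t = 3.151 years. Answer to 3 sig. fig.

1.90 K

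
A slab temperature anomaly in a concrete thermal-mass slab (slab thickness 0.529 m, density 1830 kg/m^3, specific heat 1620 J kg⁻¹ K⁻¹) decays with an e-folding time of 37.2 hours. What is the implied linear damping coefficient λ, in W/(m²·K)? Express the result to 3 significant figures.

Areal heat capacity C = ρ c_p D = 1830 × 1620 × 0.529 = 1.57×10^6 J/(m²·K).
τ = 37.2 hours = 1.34×10^5 s.
λ = C / τ = 1.57×10^6 / 1.34×10^5 = 11.7 W/(m²·K).

11.7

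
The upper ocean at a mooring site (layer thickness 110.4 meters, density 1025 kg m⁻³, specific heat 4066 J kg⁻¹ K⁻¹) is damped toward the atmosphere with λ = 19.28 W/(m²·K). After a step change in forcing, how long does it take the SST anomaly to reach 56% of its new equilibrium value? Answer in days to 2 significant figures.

230 days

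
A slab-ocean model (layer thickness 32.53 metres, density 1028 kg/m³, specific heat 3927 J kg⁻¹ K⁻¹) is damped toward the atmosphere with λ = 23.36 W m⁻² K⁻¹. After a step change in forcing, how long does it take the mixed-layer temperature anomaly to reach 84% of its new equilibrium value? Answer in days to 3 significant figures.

119 days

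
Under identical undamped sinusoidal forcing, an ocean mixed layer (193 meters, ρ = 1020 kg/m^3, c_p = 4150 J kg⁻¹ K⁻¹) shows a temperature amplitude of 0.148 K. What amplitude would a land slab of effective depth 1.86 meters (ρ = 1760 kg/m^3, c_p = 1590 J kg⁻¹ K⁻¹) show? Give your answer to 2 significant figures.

23 K

C_ocean = 8.17×10^8 J/(m²·K); C_land = 5.21×10^6 J/(m²·K).
A ∝ 1/C ⇒ A_land = A_ocean × C_ocean/C_land = 0.148 × 157 = 23.2 K.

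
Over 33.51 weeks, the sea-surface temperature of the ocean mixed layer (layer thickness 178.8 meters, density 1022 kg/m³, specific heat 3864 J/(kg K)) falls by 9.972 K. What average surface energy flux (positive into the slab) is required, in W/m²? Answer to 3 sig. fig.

-347

Areal heat capacity C = ρ c_p D = 1022 × 3864 × 178.8 = 7.06×10^8 J/(m^2 K).
Required heat per unit area: Q = C ΔT = 7.06×10^8 × -9.972 = -7.04×10^9 J/m².
Flux F = Q / Δt = -7.04×10^9 / 2.03×10^7 s = -347 W/m².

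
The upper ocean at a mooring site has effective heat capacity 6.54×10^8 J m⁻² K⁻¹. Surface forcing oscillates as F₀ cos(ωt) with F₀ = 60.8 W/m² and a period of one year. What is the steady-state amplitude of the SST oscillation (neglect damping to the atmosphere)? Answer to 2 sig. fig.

Areal heat capacity C = 6.54×10^8 J m⁻² K⁻¹ (given).
Angular frequency ω = 2π / T = 2π / 3.15×10^7 s = 1.99×10^-7 s⁻¹.
Cω = 6.54×10^8 × 1.99×10^-7 = 130 W/(m²·K).
Amplitude A = F₀ / (Cω) = 60.8 / 130 = 0.467 K.

0.47 K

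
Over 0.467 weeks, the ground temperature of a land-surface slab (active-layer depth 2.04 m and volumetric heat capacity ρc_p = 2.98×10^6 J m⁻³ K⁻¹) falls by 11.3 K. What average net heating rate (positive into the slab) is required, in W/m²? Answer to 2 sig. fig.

Areal heat capacity C = ρc_p × D = 2.98×10^6 × 2.04 = 6.08×10^6 J m⁻² K⁻¹.
Required heat per unit area: Q = C ΔT = 6.08×10^6 × -11.3 = -6.87×10^7 J/m².
Flux F = Q / Δt = -6.87×10^7 / 2.82×10^5 s = -243 W/m².

-240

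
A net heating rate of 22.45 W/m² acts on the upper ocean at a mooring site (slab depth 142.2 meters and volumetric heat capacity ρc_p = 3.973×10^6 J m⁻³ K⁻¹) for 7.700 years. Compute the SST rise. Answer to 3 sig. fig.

Areal heat capacity C = ρc_p × D = 3.973×10^6 × 142.2 = 5.65×10^8 J/(m^2 K).
Net heat input Q = F Δt = 22.45 × (7.700 years × 3.156×10^7 s/year) = 5.46×10^9 J/m².
ΔT = Q / C = 5.46×10^9 / 5.65×10^8 = 9.66 K.

9.66 K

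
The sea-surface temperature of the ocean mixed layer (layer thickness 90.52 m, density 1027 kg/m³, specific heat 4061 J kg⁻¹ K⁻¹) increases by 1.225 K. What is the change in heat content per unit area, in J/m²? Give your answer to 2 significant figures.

Areal heat capacity C = ρ c_p D = 1027 × 4061 × 90.52 = 3.78×10^8 J/(m^2 K).
ΔQ = C ΔT = 3.78×10^8 × 1.225 = 4.62×10^8 J/m².

4.6×10^8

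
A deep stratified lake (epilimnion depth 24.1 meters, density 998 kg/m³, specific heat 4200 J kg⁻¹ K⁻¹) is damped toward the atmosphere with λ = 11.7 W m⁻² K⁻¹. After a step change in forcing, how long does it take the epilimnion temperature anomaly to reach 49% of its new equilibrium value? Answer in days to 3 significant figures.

67.3 days

Areal heat capacity C = ρ c_p D = 998 × 4200 × 24.1 = 1.01×10^8 J m⁻² K⁻¹.
τ = C / λ = 1.01×10^8 / 11.7 = 8.63×10^6 s.
Fraction reached: 1 − e^(−t/τ) = 0.49 ⇒ t = −τ ln(1 − 0.49) = τ × 0.673.
t = 5.81×10^6 s = 67.3 days.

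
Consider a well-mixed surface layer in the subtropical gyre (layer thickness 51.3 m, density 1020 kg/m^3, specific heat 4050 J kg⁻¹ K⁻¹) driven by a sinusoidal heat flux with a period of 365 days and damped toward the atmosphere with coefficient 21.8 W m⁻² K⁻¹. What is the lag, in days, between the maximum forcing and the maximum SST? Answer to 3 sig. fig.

Areal heat capacity C = ρ c_p D = 1020 × 4050 × 51.3 = 2.12×10^8 J/(m²·K).
ω = 2π / 3.15×10^7 s = 1.99×10^-7 s⁻¹.
Phase lag φ = arctan(Cω/λ) = arctan(42.2/21.8) = 1.09 rad.
Time lag = φ / ω = 1.09 / 1.99×10^-7 = 5.49×10^6 s = 63.6 days.

63.6 days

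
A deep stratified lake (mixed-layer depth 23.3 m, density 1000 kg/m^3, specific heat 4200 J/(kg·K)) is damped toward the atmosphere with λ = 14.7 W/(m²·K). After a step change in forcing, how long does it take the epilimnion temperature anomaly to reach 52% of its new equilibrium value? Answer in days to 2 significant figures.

Areal heat capacity C = ρ c_p D = 1000 × 4200 × 23.3 = 9.79×10^7 J m⁻² K⁻¹.
τ = C / λ = 9.79×10^7 / 14.7 = 6.66×10^6 s.
Fraction reached: 1 − e^(−t/τ) = 0.52 ⇒ t = −τ ln(1 − 0.52) = τ × 0.734.
t = 4.89×10^6 s = 56.6 days.

57 days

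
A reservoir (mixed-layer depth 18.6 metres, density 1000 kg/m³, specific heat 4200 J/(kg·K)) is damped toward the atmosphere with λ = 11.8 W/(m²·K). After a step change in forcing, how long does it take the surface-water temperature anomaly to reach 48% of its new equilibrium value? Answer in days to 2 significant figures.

50 days

Areal heat capacity C = ρ c_p D = 1000 × 4200 × 18.6 = 7.81×10^7 J m⁻² K⁻¹.
τ = C / λ = 7.81×10^7 / 11.8 = 6.62×10^6 s.
Fraction reached: 1 − e^(−t/τ) = 0.48 ⇒ t = −τ ln(1 − 0.48) = τ × 0.654.
t = 4.33×10^6 s = 50.1 days.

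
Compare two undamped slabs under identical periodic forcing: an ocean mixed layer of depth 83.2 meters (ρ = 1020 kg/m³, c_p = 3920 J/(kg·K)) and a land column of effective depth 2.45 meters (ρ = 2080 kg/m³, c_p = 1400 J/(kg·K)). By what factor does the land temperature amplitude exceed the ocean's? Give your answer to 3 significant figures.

46.6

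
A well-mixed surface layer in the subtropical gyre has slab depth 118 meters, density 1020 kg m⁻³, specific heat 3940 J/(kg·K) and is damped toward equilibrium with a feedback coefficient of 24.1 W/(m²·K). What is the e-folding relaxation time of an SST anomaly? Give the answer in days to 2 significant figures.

Areal heat capacity C = ρ c_p D = 1020 × 3940 × 118 = 4.74×10^8 J/(m²·K).
Relaxation time τ = C / λ = 4.74×10^8 / 24.1 = 1.97×10^7 s.
In days: 1.97×10^7 s / (86400 s/day) = 228 days.

230 days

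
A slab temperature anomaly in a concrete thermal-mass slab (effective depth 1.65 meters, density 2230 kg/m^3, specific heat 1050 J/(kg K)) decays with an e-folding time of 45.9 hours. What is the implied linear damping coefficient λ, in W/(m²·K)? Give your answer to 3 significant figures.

Areal heat capacity C = ρ c_p D = 2230 × 1050 × 1.65 = 3.86×10^6 J/(m²·K).
τ = 45.9 hours = 1.65×10^5 s.
λ = C / τ = 3.86×10^6 / 1.65×10^5 = 23.4 W/(m²·K).

23.4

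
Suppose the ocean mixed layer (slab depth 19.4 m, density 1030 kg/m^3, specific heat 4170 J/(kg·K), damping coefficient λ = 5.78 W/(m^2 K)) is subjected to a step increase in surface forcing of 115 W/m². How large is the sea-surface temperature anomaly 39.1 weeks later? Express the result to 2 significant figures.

16 K

Areal heat capacity C = ρ c_p D = 1030 × 4170 × 19.4 = 8.33×10^7 J/(m^2 K).
τ = C / λ = 8.33×10^7 / 5.78 = 1.44×10^7 s.
Equilibrium anomaly ΔT_eq = F / λ = 115 / 5.78 = 19.9 K.
t = 39.1 weeks = 2.36×10^7 s, so t/τ = 1.64.
ΔT(t) = ΔT_eq (1 − e^(−t/τ)) = 19.9 × (1 − e^−1.64) = 16.0 K.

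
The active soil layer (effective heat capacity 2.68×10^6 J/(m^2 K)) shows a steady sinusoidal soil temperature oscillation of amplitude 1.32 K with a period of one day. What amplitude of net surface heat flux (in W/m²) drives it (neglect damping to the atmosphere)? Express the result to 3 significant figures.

Areal heat capacity C = 2.68×10^6 J/(m^2 K) (given).
ω = 2π / 86400 s = 7.27×10^-5 s⁻¹.
Cω = 2.68×10^6 × 7.27×10^-5 = 195 W/(m²·K).
F₀ = A × Cω = 1.32 × 195 = 257 W/m².

257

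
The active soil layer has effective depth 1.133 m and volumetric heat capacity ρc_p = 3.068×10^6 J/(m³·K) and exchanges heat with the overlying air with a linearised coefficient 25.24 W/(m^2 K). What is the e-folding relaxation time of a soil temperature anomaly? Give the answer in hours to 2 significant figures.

38 hours

Areal heat capacity C = ρc_p × D = 3.068×10^6 × 1.133 = 3.48×10^6 J/(m²·K).
Relaxation time τ = C / λ = 3.48×10^6 / 25.24 = 1.38×10^5 s.
In hours: 1.38×10^5 s / (3600 s/hour) = 38.3 hours.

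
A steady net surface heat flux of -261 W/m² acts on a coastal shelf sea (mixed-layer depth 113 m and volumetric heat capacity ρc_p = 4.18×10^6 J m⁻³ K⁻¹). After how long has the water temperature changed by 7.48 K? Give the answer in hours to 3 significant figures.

Areal heat capacity C = ρc_p × D = 4.18×10^6 × 113 = 4.72×10^8 J/(m^2 K).
Time required: Δt = C ΔT / F = 4.72×10^8 × -7.48 / -261 = 1.35×10^7 s.
In hours: 1.35×10^7 s / (3600 s/hour) = 3760 hours.

3760 hours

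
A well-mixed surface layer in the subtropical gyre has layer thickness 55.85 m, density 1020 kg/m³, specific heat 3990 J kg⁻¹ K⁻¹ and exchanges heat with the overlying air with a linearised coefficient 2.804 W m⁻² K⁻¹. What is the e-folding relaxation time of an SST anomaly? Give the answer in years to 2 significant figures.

2.6 years

Areal heat capacity C = ρ c_p D = 1020 × 3990 × 55.85 = 2.27×10^8 J/(m^2 K).
Relaxation time τ = C / λ = 2.27×10^8 / 2.804 = 8.11×10^7 s.
In years: 8.11×10^7 s / (3.156×10^7 s/year) = 2.57 years.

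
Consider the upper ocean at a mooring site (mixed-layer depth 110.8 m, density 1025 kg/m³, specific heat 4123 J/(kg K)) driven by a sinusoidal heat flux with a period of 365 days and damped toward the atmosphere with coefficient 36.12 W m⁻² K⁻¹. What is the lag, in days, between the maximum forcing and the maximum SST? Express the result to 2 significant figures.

70 days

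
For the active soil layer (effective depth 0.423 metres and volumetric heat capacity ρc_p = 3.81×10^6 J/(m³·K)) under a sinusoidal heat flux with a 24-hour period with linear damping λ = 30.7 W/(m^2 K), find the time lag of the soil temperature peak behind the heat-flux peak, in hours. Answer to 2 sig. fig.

5.0 hours

Areal heat capacity C = ρc_p × D = 3.81×10^6 × 0.423 = 1.61×10^6 J/(m^2 K).
ω = 2π / 86400 s = 7.27×10^-5 s⁻¹.
Phase lag φ = arctan(Cω/λ) = arctan(117/30.7) = 1.31 rad.
Time lag = φ / ω = 1.31 / 7.27×10^-5 = 18100 s = 5.02 hours.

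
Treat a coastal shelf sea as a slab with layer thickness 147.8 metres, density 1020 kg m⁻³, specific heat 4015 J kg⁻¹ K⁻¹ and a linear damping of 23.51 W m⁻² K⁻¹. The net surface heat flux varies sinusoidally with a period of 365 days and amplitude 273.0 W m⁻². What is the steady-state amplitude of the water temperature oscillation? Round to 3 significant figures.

2.22 K

Areal heat capacity C = ρ c_p D = 1020 × 4015 × 147.8 = 6.05×10^8 J/(m^2 K).
Angular frequency ω = 2π / T = 2π / 3.15×10^7 s = 1.99×10^-7 s⁻¹.
√((Cω)² + λ²) = √((121)² + 23.51²) = 123 W/(m²·K).
Amplitude A = F₀ / √((Cω)²+λ²) = 273.0 / 123 = 2.22 K.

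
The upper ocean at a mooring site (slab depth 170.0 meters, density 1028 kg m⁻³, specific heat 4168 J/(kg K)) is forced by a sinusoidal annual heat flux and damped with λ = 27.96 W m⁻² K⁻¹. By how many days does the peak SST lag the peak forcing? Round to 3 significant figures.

80.2 days

Areal heat capacity C = ρ c_p D = 1028 × 4168 × 170.0 = 7.28×10^8 J m⁻² K⁻¹.
ω = 2π / 3.15×10^7 s = 1.99×10^-7 s⁻¹.
Phase lag φ = arctan(Cω/λ) = arctan(145/27.96) = 1.38 rad.
Time lag = φ / ω = 1.38 / 1.99×10^-7 = 6.93×10^6 s = 80.2 days.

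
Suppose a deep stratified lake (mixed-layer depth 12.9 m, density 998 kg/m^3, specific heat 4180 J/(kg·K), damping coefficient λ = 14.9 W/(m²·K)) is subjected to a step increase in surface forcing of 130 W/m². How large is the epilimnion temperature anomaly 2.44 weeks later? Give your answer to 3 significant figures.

2.93 K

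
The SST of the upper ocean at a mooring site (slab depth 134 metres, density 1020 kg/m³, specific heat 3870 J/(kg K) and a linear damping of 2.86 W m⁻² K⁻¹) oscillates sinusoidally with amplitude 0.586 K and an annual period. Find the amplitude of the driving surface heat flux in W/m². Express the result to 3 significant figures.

61.8

Areal heat capacity C = ρ c_p D = 1020 × 3870 × 134 = 5.29×10^8 J/(m²·K).
ω = 2π / 3.15×10^7 s = 1.99×10^-7 s⁻¹.
√((Cω)² + λ²) = √((105)² + 2.86²) = 105 W/(m²·K).
F₀ = A × √((Cω)²+λ²) = 0.586 × 105 = 61.8 W/m².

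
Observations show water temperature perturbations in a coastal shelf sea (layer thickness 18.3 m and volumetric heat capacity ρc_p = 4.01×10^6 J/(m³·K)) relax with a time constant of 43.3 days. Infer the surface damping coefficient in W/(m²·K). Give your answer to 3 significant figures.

19.6

Areal heat capacity C = ρc_p × D = 4.01×10^6 × 18.3 = 7.34×10^7 J/(m²·K).
τ = 43.3 days = 3.74×10^6 s.
λ = C / τ = 7.34×10^7 / 3.74×10^6 = 19.6 W/(m²·K).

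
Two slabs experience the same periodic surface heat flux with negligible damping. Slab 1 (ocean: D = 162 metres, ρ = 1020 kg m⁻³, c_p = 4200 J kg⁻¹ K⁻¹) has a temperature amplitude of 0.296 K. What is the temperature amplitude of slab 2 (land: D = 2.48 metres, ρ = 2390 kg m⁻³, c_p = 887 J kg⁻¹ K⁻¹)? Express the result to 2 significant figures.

39 K

C_ocean = 6.94×10^8 J/(m²·K); C_land = 5.26×10^6 J/(m²·K).
A ∝ 1/C ⇒ A_land = A_ocean × C_ocean/C_land = 0.296 × 132 = 39.1 K.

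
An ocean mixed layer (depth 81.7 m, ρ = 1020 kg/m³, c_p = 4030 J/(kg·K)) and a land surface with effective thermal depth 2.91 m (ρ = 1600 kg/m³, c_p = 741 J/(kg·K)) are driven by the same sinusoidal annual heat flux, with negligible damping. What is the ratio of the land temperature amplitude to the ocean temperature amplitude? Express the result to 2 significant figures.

97

C_ocean = 1020 × 4030 × 81.7 = 3.36×10^8 J/(m²·K).
C_land = 1600 × 741 × 2.91 = 3.45×10^6 J/(m²·K).
Undamped amplitude ∝ 1/C, so A_land/A_ocean = C_ocean/C_land = 97.3.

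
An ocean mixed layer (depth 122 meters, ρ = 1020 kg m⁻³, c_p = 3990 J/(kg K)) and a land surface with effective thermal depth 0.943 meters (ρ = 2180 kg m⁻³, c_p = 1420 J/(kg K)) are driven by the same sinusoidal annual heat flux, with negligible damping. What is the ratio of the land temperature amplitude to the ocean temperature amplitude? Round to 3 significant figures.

C_ocean = 1020 × 3990 × 122 = 4.97×10^8 J/(m²·K).
C_land = 2180 × 1420 × 0.943 = 2.92×10^6 J/(m²·K).
Undamped amplitude ∝ 1/C, so A_land/A_ocean = C_ocean/C_land = 170.

170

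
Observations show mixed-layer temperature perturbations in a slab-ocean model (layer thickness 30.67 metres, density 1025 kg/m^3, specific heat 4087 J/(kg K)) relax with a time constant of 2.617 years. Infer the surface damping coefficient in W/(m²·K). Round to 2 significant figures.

1.6

Areal heat capacity C = ρ c_p D = 1025 × 4087 × 30.67 = 1.28×10^8 J m⁻² K⁻¹.
τ = 2.617 years = 8.26×10^7 s.
λ = C / τ = 1.28×10^8 / 8.26×10^7 = 1.56 W/(m²·K).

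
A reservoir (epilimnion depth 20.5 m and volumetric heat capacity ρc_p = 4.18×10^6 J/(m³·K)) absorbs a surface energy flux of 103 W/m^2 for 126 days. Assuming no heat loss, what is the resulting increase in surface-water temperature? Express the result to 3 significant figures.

Areal heat capacity C = ρc_p × D = 4.18×10^6 × 20.5 = 8.57×10^7 J/(m^2 K).
Net heat input Q = F Δt = 103 × (126 days × 86400 s/day) = 1.12×10^9 J/m².
ΔT = Q / C = 1.12×10^9 / 8.57×10^7 = 13.1 K.

13.1 K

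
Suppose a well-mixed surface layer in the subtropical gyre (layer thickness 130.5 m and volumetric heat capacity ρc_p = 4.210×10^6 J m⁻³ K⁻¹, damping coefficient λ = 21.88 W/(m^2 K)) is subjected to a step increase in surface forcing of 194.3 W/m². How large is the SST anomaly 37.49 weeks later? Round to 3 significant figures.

Areal heat capacity C = ρc_p × D = 4.210×10^6 × 130.5 = 5.49×10^8 J/(m²·K).
τ = C / λ = 5.49×10^8 / 21.88 = 2.51×10^7 s.
Equilibrium anomaly ΔT_eq = F / λ = 194.3 / 21.88 = 8.88 K.
t = 37.49 weeks = 2.27×10^7 s, so t/τ = 0.903.
ΔT(t) = ΔT_eq (1 − e^(−t/τ)) = 8.88 × (1 − e^−0.903) = 5.28 K.

5.28 K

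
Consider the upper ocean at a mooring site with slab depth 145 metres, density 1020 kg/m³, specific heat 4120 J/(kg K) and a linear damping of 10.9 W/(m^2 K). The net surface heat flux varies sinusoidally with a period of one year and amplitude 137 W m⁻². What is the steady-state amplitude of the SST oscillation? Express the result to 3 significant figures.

Areal heat capacity C = ρ c_p D = 1020 × 4120 × 145 = 6.09×10^8 J/(m^2 K).
Angular frequency ω = 2π / T = 2π / 3.15×10^7 s = 1.99×10^-7 s⁻¹.
√((Cω)² + λ²) = √((121)² + 10.9²) = 122 W/(m²·K).
Amplitude A = F₀ / √((Cω)²+λ²) = 137 / 122 = 1.12 K.

1.12 K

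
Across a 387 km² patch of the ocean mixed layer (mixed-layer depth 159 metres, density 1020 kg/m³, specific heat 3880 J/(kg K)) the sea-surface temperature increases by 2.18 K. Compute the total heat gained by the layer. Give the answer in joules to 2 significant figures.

Areal heat capacity C = ρ c_p D = 1020 × 3880 × 159 = 6.29×10^8 J/(m²·K).
Heat per unit area: q = C ΔT = 6.29×10^8 × 2.18 = 1.37×10^9 J/m².
Total heat: Q = q × A = 1.37×10^9 × (387 × 10⁶ m²) = 5.31×10^17 J.

5.3×10^17 J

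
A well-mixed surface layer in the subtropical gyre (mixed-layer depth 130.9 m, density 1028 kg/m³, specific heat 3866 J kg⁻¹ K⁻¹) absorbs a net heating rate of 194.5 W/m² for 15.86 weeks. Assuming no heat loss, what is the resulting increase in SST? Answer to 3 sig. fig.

Areal heat capacity C = ρ c_p D = 1028 × 3866 × 130.9 = 5.20×10^8 J m⁻² K⁻¹.
Net heat input Q = F Δt = 194.5 × (15.86 weeks × 6.048×10^5 s/week) = 1.87×10^9 J/m².
ΔT = Q / C = 1.87×10^9 / 5.20×10^8 = 3.59 K.

3.59 K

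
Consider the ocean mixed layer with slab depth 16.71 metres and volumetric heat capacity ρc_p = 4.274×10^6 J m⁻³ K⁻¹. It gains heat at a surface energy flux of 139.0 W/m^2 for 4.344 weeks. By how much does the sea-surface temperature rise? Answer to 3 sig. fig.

Areal heat capacity C = ρc_p × D = 4.274×10^6 × 16.71 = 7.14×10^7 J/(m^2 K).
Net heat input Q = F Δt = 139.0 × (4.344 weeks × 6.048×10^5 s/week) = 3.65×10^8 J/m².
ΔT = Q / C = 3.65×10^8 / 7.14×10^7 = 5.11 K.

5.11 K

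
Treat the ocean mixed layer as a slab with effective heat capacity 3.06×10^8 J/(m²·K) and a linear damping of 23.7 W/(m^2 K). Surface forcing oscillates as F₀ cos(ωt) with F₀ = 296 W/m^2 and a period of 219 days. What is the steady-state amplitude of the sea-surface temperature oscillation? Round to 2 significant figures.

2.8 K

Areal heat capacity C = 3.06×10^8 J/(m²·K) (given).
Angular frequency ω = 2π / T = 2π / 1.89×10^7 s = 3.32×10^-7 s⁻¹.
√((Cω)² + λ²) = √((102)² + 23.7²) = 104 W/(m²·K).
Amplitude A = F₀ / √((Cω)²+λ²) = 296 / 104 = 2.84 K.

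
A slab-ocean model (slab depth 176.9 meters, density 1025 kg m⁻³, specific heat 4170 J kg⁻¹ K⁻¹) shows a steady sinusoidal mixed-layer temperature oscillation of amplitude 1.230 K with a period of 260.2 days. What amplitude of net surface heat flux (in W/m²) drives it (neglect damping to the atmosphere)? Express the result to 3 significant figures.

260

Areal heat capacity C = ρ c_p D = 1025 × 4170 × 176.9 = 7.56×10^8 J m⁻² K⁻¹.
ω = 2π / 2.25×10^7 s = 2.79×10^-7 s⁻¹.
Cω = 7.56×10^8 × 2.79×10^-7 = 211 W/(m²·K).
F₀ = A × Cω = 1.230 × 211 = 260 W/m².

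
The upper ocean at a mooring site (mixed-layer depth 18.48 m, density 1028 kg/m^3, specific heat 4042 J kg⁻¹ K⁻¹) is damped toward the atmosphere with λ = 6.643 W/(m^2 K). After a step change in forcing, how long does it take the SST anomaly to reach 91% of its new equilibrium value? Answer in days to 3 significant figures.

Areal heat capacity C = ρ c_p D = 1028 × 4042 × 18.48 = 7.68×10^7 J/(m²·K).
τ = C / λ = 7.68×10^7 / 6.643 = 1.16×10^7 s.
Fraction reached: 1 − e^(−t/τ) = 0.91 ⇒ t = −τ ln(1 − 0.91) = τ × 2.41.
t = 2.78×10^7 s = 322 days.

322 days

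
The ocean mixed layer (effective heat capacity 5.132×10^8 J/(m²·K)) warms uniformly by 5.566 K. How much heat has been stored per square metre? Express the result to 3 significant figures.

Areal heat capacity C = 5.132×10^8 J/(m²·K) (given).
ΔQ = C ΔT = 5.13×10^8 × 5.566 = 2.86×10^9 J/m².

2.86×10^9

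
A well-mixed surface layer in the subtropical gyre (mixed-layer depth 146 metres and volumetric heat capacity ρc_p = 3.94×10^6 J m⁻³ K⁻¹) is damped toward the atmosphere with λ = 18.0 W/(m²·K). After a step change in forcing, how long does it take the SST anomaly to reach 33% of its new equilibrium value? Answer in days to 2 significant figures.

Areal heat capacity C = ρc_p × D = 3.94×10^6 × 146 = 5.75×10^8 J m⁻² K⁻¹.
τ = C / λ = 5.75×10^8 / 18.0 = 3.20×10^7 s.
Fraction reached: 1 − e^(−t/τ) = 0.33 ⇒ t = −τ ln(1 − 0.33) = τ × 0.400.
t = 1.28×10^7 s = 148 days.

150 days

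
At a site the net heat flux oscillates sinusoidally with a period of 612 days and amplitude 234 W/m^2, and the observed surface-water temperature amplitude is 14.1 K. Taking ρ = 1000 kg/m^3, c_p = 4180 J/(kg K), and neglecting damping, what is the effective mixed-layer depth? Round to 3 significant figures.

33.4 m

ω = 2π / 5.29×10^7 s = 1.19×10^-7 s⁻¹.
Required C = F₀ / (A ω) = 234 / (14.1 × 1.19×10^-7) = 1.40×10^8 J/(m²·K).
D = C / (ρ c_p) = 1.40×10^8 / (1000 × 4180) = 33.4 m.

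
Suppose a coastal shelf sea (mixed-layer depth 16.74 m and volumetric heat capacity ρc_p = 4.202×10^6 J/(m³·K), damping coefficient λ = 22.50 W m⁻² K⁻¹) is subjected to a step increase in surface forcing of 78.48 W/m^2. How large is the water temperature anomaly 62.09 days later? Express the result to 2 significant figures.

2.9 K

Areal heat capacity C = ρc_p × D = 4.202×10^6 × 16.74 = 7.03×10^7 J/(m^2 K).
τ = C / λ = 7.03×10^7 / 22.50 = 3.13×10^6 s.
Equilibrium anomaly ΔT_eq = F / λ = 78.48 / 22.50 = 3.49 K.
t = 62.09 days = 5.36×10^6 s, so t/τ = 1.72.
ΔT(t) = ΔT_eq (1 − e^(−t/τ)) = 3.49 × (1 − e^−1.72) = 2.86 K.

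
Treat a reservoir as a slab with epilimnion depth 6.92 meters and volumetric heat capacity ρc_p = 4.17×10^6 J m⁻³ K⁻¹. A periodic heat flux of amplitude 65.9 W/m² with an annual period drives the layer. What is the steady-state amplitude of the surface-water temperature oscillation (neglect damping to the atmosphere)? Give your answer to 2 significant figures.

Areal heat capacity C = ρc_p × D = 4.17×10^6 × 6.92 = 2.89×10^7 J m⁻² K⁻¹.
Angular frequency ω = 2π / T = 2π / 3.15×10^7 s = 1.99×10^-7 s⁻¹.
Cω = 2.89×10^7 × 1.99×10^-7 = 5.75 W/(m²·K).
Amplitude A = F₀ / (Cω) = 65.9 / 5.75 = 11.5 K.

11 K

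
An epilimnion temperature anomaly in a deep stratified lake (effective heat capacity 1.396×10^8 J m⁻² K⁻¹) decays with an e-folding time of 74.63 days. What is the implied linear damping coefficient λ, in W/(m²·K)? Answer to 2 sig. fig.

Areal heat capacity C = 1.396×10^8 J m⁻² K⁻¹ (given).
τ = 74.63 days = 6.45×10^6 s.
λ = C / τ = 1.40×10^8 / 6.45×10^6 = 21.7 W/(m²·K).

22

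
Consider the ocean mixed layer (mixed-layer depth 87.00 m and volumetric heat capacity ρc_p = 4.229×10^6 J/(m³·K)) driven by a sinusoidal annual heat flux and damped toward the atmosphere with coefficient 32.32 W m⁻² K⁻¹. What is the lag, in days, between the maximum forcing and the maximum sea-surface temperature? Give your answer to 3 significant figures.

67.1 days

Areal heat capacity C = ρc_p × D = 4.229×10^6 × 87.00 = 3.68×10^8 J m⁻² K⁻¹.
ω = 2π / 3.15×10^7 s = 1.99×10^-7 s⁻¹.
Phase lag φ = arctan(Cω/λ) = arctan(73.3/32.32) = 1.16 rad.
Time lag = φ / ω = 1.16 / 1.99×10^-7 = 5.80×10^6 s = 67.1 days.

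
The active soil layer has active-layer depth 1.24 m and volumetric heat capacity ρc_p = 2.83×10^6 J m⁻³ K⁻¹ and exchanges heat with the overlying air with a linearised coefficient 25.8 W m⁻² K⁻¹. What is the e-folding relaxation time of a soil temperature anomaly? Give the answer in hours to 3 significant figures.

Areal heat capacity C = ρc_p × D = 2.83×10^6 × 1.24 = 3.51×10^6 J/(m^2 K).
Relaxation time τ = C / λ = 3.51×10^6 / 25.8 = 1.36×10^5 s.
In hours: 1.36×10^5 s / (3600 s/hour) = 37.8 hours.

37.8 hours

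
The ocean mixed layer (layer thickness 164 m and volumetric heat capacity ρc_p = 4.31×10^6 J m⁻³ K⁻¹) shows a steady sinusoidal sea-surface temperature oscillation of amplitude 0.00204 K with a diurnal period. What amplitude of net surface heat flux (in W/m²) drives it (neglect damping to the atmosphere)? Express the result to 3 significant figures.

Areal heat capacity C = ρc_p × D = 4.31×10^6 × 164 = 7.07×10^8 J/(m^2 K).
ω = 2π / 86400 s = 7.27×10^-5 s⁻¹.
Cω = 7.07×10^8 × 7.27×10^-5 = 51400 W/(m²·K).
F₀ = A × Cω = 0.00204 × 51400 = 105 W/m².

105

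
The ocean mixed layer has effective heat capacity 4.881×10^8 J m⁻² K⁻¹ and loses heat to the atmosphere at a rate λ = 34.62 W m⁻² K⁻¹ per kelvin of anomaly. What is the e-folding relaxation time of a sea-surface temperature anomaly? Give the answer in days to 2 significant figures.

160 days

Areal heat capacity C = 4.881×10^8 J m⁻² K⁻¹ (given).
Relaxation time τ = C / λ = 4.88×10^8 / 34.62 = 1.41×10^7 s.
In days: 1.41×10^7 s / (86400 s/day) = 163 days.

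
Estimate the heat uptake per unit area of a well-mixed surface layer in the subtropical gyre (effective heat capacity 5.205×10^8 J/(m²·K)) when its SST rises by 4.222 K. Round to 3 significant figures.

Areal heat capacity C = 5.205×10^8 J/(m²·K) (given).
ΔQ = C ΔT = 5.20×10^8 × 4.222 = 2.20×10^9 J/m².

2.20×10^9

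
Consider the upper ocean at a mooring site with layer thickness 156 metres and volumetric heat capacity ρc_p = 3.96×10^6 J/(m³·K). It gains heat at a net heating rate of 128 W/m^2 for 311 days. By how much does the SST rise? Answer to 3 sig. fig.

Areal heat capacity C = ρc_p × D = 3.96×10^6 × 156 = 6.18×10^8 J/(m^2 K).
Net heat input Q = F Δt = 128 × (311 days × 86400 s/day) = 3.44×10^9 J/m².
ΔT = Q / C = 3.44×10^9 / 6.18×10^8 = 5.57 K.

5.57 K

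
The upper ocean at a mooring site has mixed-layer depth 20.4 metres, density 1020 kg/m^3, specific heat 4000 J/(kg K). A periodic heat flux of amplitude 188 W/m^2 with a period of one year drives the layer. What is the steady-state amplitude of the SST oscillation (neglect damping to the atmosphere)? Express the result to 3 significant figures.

11.3 K

Areal heat capacity C = ρ c_p D = 1020 × 4000 × 20.4 = 8.32×10^7 J/(m²·K).
Angular frequency ω = 2π / T = 2π / 3.15×10^7 s = 1.99×10^-7 s⁻¹.
Cω = 8.32×10^7 × 1.99×10^-7 = 16.6 W/(m²·K).
Amplitude A = F₀ / (Cω) = 188 / 16.6 = 11.3 K.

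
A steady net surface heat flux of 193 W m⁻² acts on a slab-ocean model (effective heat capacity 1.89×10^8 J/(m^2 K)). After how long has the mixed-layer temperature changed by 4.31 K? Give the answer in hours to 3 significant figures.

1170 hours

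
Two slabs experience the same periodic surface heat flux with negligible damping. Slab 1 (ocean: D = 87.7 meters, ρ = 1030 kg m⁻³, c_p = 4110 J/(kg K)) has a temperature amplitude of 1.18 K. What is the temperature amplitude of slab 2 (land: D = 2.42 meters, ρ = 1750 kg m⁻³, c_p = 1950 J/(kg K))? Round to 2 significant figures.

53 K

C_ocean = 3.71×10^8 J/(m²·K); C_land = 8.26×10^6 J/(m²·K).
A ∝ 1/C ⇒ A_land = A_ocean × C_ocean/C_land = 1.18 × 45.0 = 53.0 K.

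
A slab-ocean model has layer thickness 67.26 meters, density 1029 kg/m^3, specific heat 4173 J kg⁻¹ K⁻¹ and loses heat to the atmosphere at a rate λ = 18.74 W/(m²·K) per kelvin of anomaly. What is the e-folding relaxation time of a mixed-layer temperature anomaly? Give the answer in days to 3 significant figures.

Areal heat capacity C = ρ c_p D = 1029 × 4173 × 67.26 = 2.89×10^8 J m⁻² K⁻¹.
Relaxation time τ = C / λ = 2.89×10^8 / 18.74 = 1.54×10^7 s.
In days: 1.54×10^7 s / (86400 s/day) = 178 days.

178 days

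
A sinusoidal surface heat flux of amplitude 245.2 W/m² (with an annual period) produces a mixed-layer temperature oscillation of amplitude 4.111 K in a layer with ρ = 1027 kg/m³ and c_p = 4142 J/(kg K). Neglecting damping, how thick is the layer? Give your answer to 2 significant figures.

70 m

ω = 2π / 3.15×10^7 s = 1.99×10^-7 s⁻¹.
Required C = F₀ / (A ω) = 245.2 / (4.111 × 1.99×10^-7) = 2.99×10^8 J/(m²·K).
D = C / (ρ c_p) = 2.99×10^8 / (1027 × 4142) = 70.4 m.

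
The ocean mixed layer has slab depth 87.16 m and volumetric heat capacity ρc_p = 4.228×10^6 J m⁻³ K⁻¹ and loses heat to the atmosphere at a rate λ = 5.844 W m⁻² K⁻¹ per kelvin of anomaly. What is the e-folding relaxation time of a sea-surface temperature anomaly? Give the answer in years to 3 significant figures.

2.00 years

Areal heat capacity C = ρc_p × D = 4.228×10^6 × 87.16 = 3.69×10^8 J m⁻² K⁻¹.
Relaxation time τ = C / λ = 3.69×10^8 / 5.844 = 6.31×10^7 s.
In years: 6.31×10^7 s / (3.156×10^7 s/year) = 2.00 years.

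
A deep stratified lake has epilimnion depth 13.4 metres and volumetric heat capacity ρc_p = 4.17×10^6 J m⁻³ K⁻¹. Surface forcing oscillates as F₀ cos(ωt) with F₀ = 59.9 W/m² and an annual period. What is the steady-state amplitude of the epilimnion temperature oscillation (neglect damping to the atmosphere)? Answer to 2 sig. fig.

Areal heat capacity C = ρc_p × D = 4.17×10^6 × 13.4 = 5.59×10^7 J/(m^2 K).
Angular frequency ω = 2π / T = 2π / 3.15×10^7 s = 1.99×10^-7 s⁻¹.
Cω = 5.59×10^7 × 1.99×10^-7 = 11.1 W/(m²·K).
Amplitude A = F₀ / (Cω) = 59.9 / 11.1 = 5.38 K.

5.4 K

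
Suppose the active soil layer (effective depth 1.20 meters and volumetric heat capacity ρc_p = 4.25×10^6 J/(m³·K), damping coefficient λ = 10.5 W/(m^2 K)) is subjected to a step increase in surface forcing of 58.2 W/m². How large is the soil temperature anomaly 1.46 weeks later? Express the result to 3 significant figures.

4.64 K

Areal heat capacity C = ρc_p × D = 4.25×10^6 × 1.20 = 5.10×10^6 J/(m^2 K).
τ = C / λ = 5.10×10^6 / 10.5 = 4.86×10^5 s.
Equilibrium anomaly ΔT_eq = F / λ = 58.2 / 10.5 = 5.54 K.
t = 1.46 weeks = 8.83×10^5 s, so t/τ = 1.82.
ΔT(t) = ΔT_eq (1 − e^(−t/τ)) = 5.54 × (1 − e^−1.82) = 4.64 K.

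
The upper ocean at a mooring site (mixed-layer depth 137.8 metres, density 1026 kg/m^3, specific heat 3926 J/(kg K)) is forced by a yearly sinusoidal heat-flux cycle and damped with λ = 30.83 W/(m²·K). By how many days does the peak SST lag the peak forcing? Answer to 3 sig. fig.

75.5 days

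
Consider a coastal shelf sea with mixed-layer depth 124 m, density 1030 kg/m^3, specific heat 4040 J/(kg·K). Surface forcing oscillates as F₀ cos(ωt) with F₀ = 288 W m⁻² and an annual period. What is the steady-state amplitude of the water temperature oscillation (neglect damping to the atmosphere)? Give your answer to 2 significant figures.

2.8 K

Areal heat capacity C = ρ c_p D = 1030 × 4040 × 124 = 5.16×10^8 J/(m^2 K).
Angular frequency ω = 2π / T = 2π / 3.15×10^7 s = 1.99×10^-7 s⁻¹.
Cω = 5.16×10^8 × 1.99×10^-7 = 103 W/(m²·K).
Amplitude A = F₀ / (Cω) = 288 / 103 = 2.80 K.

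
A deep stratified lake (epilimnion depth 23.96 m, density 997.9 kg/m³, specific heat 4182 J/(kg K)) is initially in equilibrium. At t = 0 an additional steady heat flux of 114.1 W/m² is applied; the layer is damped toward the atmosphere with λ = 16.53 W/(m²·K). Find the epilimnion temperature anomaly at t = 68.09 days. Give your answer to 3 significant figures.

Areal heat capacity C = ρ c_p D = 997.9 × 4182 × 23.96 = 1.00×10^8 J/(m²·K).
τ = C / λ = 1.00×10^8 / 16.53 = 6.05×10^6 s.
Equilibrium anomaly ΔT_eq = F / λ = 114.1 / 16.53 = 6.90 K.
t = 68.09 days = 5.88×10^6 s, so t/τ = 0.973.
ΔT(t) = ΔT_eq (1 − e^(−t/τ)) = 6.90 × (1 − e^−0.973) = 4.29 K.

4.29 K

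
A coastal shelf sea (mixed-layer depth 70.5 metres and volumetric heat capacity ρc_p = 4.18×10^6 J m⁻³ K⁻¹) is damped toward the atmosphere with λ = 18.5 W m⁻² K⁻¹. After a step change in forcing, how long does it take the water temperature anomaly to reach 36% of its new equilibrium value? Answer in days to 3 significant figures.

82.3 days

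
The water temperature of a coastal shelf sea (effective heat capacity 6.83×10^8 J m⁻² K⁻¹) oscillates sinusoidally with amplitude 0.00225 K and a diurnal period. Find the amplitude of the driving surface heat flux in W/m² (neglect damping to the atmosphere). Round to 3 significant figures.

Areal heat capacity C = 6.83×10^8 J m⁻² K⁻¹ (given).
ω = 2π / 86400 s = 7.27×10^-5 s⁻¹.
Cω = 6.83×10^8 × 7.27×10^-5 = 49700 W/(m²·K).
F₀ = A × Cω = 0.00225 × 49700 = 112 W/m².

112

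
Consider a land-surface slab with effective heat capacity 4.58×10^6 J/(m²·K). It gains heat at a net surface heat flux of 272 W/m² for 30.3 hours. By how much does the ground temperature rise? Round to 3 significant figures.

6.48 K

Areal heat capacity C = 4.58×10^6 J/(m²·K) (given).
Net heat input Q = F Δt = 272 × (30.3 hours × 3600 s/hour) = 2.97×10^7 J/m².
ΔT = Q / C = 2.97×10^7 / 4.58×10^6 = 6.48 K.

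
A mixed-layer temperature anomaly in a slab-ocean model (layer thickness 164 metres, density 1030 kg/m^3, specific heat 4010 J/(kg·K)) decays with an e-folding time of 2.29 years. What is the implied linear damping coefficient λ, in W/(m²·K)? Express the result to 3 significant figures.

9.37

Areal heat capacity C = ρ c_p D = 1030 × 4010 × 164 = 6.77×10^8 J m⁻² K⁻¹.
τ = 2.29 years = 7.23×10^7 s.
λ = C / τ = 6.77×10^8 / 7.23×10^7 = 9.37 W/(m²·K).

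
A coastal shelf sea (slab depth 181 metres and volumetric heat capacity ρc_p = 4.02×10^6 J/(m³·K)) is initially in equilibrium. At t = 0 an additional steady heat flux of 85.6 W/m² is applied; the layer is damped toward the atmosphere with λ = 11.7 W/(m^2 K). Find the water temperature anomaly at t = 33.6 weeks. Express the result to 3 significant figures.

Areal heat capacity C = ρc_p × D = 4.02×10^6 × 181 = 7.28×10^8 J/(m²·K).
τ = C / λ = 7.28×10^8 / 11.7 = 6.22×10^7 s.
Equilibrium anomaly ΔT_eq = F / λ = 85.6 / 11.7 = 7.32 K.
t = 33.6 weeks = 2.03×10^7 s, so t/τ = 0.327.
ΔT(t) = ΔT_eq (1 − e^(−t/τ)) = 7.32 × (1 − e^−0.327) = 2.04 K.

2.04 K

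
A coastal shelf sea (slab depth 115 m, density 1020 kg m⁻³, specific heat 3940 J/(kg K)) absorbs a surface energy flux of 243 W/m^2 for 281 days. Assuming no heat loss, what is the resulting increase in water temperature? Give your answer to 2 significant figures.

Areal heat capacity C = ρ c_p D = 1020 × 3940 × 115 = 4.62×10^8 J/(m²·K).
Net heat input Q = F Δt = 243 × (281 days × 86400 s/day) = 5.90×10^9 J/m².
ΔT = Q / C = 5.90×10^9 / 4.62×10^8 = 12.8 K.

13 K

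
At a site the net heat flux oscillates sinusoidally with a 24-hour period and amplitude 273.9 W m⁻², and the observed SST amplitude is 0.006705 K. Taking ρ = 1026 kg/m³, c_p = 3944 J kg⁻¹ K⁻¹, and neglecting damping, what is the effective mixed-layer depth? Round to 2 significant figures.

ω = 2π / 86400 s = 7.27×10^-5 s⁻¹.
Required C = F₀ / (A ω) = 273.9 / (0.006705 × 7.27×10^-5) = 5.62×10^8 J/(m²·K).
D = C / (ρ c_p) = 5.62×10^8 / (1026 × 3944) = 139 m.

140 m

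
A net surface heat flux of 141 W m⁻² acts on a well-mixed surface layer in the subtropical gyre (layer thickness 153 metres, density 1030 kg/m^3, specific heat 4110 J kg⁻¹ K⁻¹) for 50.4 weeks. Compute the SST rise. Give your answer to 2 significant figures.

6.6 K

Areal heat capacity C = ρ c_p D = 1030 × 4110 × 153 = 6.48×10^8 J m⁻² K⁻¹.
Net heat input Q = F Δt = 141 × (50.4 weeks × 6.048×10^5 s/week) = 4.30×10^9 J/m².
ΔT = Q / C = 4.30×10^9 / 6.48×10^8 = 6.64 K.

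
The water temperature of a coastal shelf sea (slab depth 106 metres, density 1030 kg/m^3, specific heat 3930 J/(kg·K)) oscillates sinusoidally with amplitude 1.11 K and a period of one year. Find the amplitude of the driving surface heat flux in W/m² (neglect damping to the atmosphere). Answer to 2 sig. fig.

95

Areal heat capacity C = ρ c_p D = 1030 × 3930 × 106 = 4.29×10^8 J/(m^2 K).
ω = 2π / 3.15×10^7 s = 1.99×10^-7 s⁻¹.
Cω = 4.29×10^8 × 1.99×10^-7 = 85.5 W/(m²·K).
F₀ = A × Cω = 1.11 × 85.5 = 94.9 W/m².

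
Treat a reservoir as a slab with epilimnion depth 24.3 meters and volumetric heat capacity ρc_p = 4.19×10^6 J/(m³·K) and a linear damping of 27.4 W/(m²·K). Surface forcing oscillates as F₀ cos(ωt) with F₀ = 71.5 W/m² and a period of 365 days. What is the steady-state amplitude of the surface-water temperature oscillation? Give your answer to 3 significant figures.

2.10 K

Areal heat capacity C = ρc_p × D = 4.19×10^6 × 24.3 = 1.02×10^8 J m⁻² K⁻¹.
Angular frequency ω = 2π / T = 2π / 3.15×10^7 s = 1.99×10^-7 s⁻¹.
√((Cω)² + λ²) = √((20.3)² + 27.4²) = 34.1 W/(m²·K).
Amplitude A = F₀ / √((Cω)²+λ²) = 71.5 / 34.1 = 2.10 K.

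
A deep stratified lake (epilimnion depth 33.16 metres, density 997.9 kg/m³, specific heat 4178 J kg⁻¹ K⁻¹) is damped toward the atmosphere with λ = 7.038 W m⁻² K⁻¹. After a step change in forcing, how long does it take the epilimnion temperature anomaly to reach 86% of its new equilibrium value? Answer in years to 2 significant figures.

Areal heat capacity C = ρ c_p D = 997.9 × 4178 × 33.16 = 1.38×10^8 J/(m^2 K).
τ = C / λ = 1.38×10^8 / 7.038 = 1.96×10^7 s.
Fraction reached: 1 − e^(−t/τ) = 0.86 ⇒ t = −τ ln(1 − 0.86) = τ × 1.97.
t = 3.86×10^7 s = 1.22 years.

1.2 years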